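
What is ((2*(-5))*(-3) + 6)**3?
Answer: 46656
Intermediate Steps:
((2*(-5))*(-3) + 6)**3 = (-10*(-3) + 6)**3 = (30 + 6)**3 = 36**3 = 46656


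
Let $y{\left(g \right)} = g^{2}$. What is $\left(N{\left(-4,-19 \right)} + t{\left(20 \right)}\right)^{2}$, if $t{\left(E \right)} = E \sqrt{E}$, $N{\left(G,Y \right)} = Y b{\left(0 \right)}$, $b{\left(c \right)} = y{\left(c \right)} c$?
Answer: $8000$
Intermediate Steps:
$b{\left(c \right)} = c^{3}$ ($b{\left(c \right)} = c^{2} c = c^{3}$)
$N{\left(G,Y \right)} = 0$ ($N{\left(G,Y \right)} = Y 0^{3} = Y 0 = 0$)
$t{\left(E \right)} = E^{\frac{3}{2}}$
$\left(N{\left(-4,-19 \right)} + t{\left(20 \right)}\right)^{2} = \left(0 + 20^{\frac{3}{2}}\right)^{2} = \left(0 + 40 \sqrt{5}\right)^{2} = \left(40 \sqrt{5}\right)^{2} = 8000$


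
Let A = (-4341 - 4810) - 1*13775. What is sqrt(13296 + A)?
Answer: 3*I*sqrt(1070) ≈ 98.133*I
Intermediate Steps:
A = -22926 (A = -9151 - 13775 = -22926)
sqrt(13296 + A) = sqrt(13296 - 22926) = sqrt(-9630) = 3*I*sqrt(1070)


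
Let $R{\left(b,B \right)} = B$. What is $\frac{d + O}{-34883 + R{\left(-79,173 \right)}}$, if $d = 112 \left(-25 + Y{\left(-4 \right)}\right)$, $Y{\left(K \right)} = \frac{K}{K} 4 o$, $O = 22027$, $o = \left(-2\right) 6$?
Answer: $- \frac{4617}{11570} \approx -0.39905$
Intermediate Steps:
$o = -12$
$Y{\left(K \right)} = -48$ ($Y{\left(K \right)} = \frac{K}{K} 4 \left(-12\right) = 1 \cdot 4 \left(-12\right) = 4 \left(-12\right) = -48$)
$d = -8176$ ($d = 112 \left(-25 - 48\right) = 112 \left(-73\right) = -8176$)
$\frac{d + O}{-34883 + R{\left(-79,173 \right)}} = \frac{-8176 + 22027}{-34883 + 173} = \frac{13851}{-34710} = 13851 \left(- \frac{1}{34710}\right) = - \frac{4617}{11570}$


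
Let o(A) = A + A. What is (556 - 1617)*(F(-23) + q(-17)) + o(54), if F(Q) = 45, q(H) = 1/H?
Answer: -808768/17 ≈ -47575.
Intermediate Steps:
o(A) = 2*A
(556 - 1617)*(F(-23) + q(-17)) + o(54) = (556 - 1617)*(45 + 1/(-17)) + 2*54 = -1061*(45 - 1/17) + 108 = -1061*764/17 + 108 = -810604/17 + 108 = -808768/17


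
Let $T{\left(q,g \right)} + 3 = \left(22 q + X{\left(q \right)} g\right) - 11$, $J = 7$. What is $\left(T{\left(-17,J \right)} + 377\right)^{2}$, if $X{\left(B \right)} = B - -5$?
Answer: $9025$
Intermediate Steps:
$X{\left(B \right)} = 5 + B$ ($X{\left(B \right)} = B + 5 = 5 + B$)
$T{\left(q,g \right)} = -14 + 22 q + g \left(5 + q\right)$ ($T{\left(q,g \right)} = -3 - \left(11 - 22 q - \left(5 + q\right) g\right) = -3 - \left(11 - 22 q - g \left(5 + q\right)\right) = -3 + \left(-11 + 22 q + g \left(5 + q\right)\right) = -14 + 22 q + g \left(5 + q\right)$)
$\left(T{\left(-17,J \right)} + 377\right)^{2} = \left(\left(-14 + 22 \left(-17\right) + 7 \left(5 - 17\right)\right) + 377\right)^{2} = \left(\left(-14 - 374 + 7 \left(-12\right)\right) + 377\right)^{2} = \left(\left(-14 - 374 - 84\right) + 377\right)^{2} = \left(-472 + 377\right)^{2} = \left(-95\right)^{2} = 9025$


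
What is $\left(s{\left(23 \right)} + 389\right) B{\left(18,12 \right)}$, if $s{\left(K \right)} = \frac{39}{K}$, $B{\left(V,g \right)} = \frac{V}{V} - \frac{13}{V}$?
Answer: $\frac{22465}{207} \approx 108.53$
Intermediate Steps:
$B{\left(V,g \right)} = 1 - \frac{13}{V}$
$\left(s{\left(23 \right)} + 389\right) B{\left(18,12 \right)} = \left(\frac{39}{23} + 389\right) \frac{-13 + 18}{18} = \left(39 \cdot \frac{1}{23} + 389\right) \frac{1}{18} \cdot 5 = \left(\frac{39}{23} + 389\right) \frac{5}{18} = \frac{8986}{23} \cdot \frac{5}{18} = \frac{22465}{207}$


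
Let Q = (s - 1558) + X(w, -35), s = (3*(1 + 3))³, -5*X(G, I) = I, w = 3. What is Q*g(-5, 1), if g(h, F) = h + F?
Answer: -708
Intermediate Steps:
X(G, I) = -I/5
g(h, F) = F + h
s = 1728 (s = (3*4)³ = 12³ = 1728)
Q = 177 (Q = (1728 - 1558) - ⅕*(-35) = 170 + 7 = 177)
Q*g(-5, 1) = 177*(1 - 5) = 177*(-4) = -708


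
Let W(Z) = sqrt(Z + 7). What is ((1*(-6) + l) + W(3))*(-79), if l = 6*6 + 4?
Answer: -2686 - 79*sqrt(10) ≈ -2935.8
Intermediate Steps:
l = 40 (l = 36 + 4 = 40)
W(Z) = sqrt(7 + Z)
((1*(-6) + l) + W(3))*(-79) = ((1*(-6) + 40) + sqrt(7 + 3))*(-79) = ((-6 + 40) + sqrt(10))*(-79) = (34 + sqrt(10))*(-79) = -2686 - 79*sqrt(10)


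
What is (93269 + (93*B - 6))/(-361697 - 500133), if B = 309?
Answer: -12200/86183 ≈ -0.14156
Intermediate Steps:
(93269 + (93*B - 6))/(-361697 - 500133) = (93269 + (93*309 - 6))/(-361697 - 500133) = (93269 + (28737 - 6))/(-861830) = (93269 + 28731)*(-1/861830) = 122000*(-1/861830) = -12200/86183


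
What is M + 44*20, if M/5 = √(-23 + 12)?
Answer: 880 + 5*I*√11 ≈ 880.0 + 16.583*I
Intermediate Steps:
M = 5*I*√11 (M = 5*√(-23 + 12) = 5*√(-11) = 5*(I*√11) = 5*I*√11 ≈ 16.583*I)
M + 44*20 = 5*I*√11 + 44*20 = 5*I*√11 + 880 = 880 + 5*I*√11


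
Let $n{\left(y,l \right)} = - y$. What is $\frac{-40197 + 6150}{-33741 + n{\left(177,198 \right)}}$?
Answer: $\frac{11349}{11306} \approx 1.0038$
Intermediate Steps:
$\frac{-40197 + 6150}{-33741 + n{\left(177,198 \right)}} = \frac{-40197 + 6150}{-33741 - 177} = - \frac{34047}{-33741 - 177} = - \frac{34047}{-33918} = \left(-34047\right) \left(- \frac{1}{33918}\right) = \frac{11349}{11306}$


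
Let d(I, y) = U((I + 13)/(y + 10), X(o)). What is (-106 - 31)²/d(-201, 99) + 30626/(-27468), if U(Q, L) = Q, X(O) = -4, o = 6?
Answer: -14050092229/1290996 ≈ -10883.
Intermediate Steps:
d(I, y) = (13 + I)/(10 + y) (d(I, y) = (I + 13)/(y + 10) = (13 + I)/(10 + y))
(-106 - 31)²/d(-201, 99) + 30626/(-27468) = (-106 - 31)²/(((13 - 201)/(10 + 99))) + 30626/(-27468) = (-137)²/((-188/109)) + 30626*(-1/27468) = 18769/(((1/109)*(-188))) - 15313/13734 = 18769/(-188/109) - 15313/13734 = 18769*(-109/188) - 15313/13734 = -2045821/188 - 15313/13734 = -14050092229/1290996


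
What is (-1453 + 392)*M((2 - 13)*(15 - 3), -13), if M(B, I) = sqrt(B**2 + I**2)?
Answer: -1061*sqrt(17593) ≈ -1.4073e+5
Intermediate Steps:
(-1453 + 392)*M((2 - 13)*(15 - 3), -13) = (-1453 + 392)*sqrt(((2 - 13)*(15 - 3))**2 + (-13)**2) = -1061*sqrt((-11*12)**2 + 169) = -1061*sqrt((-132)**2 + 169) = -1061*sqrt(17424 + 169) = -1061*sqrt(17593)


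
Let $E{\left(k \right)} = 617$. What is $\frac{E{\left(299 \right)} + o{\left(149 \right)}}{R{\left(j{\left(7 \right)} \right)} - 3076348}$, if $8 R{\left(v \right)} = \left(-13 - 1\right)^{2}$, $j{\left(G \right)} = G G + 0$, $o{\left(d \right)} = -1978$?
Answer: $\frac{2722}{6152647} \approx 0.00044241$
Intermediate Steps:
$j{\left(G \right)} = G^{2}$ ($j{\left(G \right)} = G^{2} + 0 = G^{2}$)
$R{\left(v \right)} = \frac{49}{2}$ ($R{\left(v \right)} = \frac{\left(-13 - 1\right)^{2}}{8} = \frac{\left(-14\right)^{2}}{8} = \frac{1}{8} \cdot 196 = \frac{49}{2}$)
$\frac{E{\left(299 \right)} + o{\left(149 \right)}}{R{\left(j{\left(7 \right)} \right)} - 3076348} = \frac{617 - 1978}{\frac{49}{2} - 3076348} = - \frac{1361}{- \frac{6152647}{2}} = \left(-1361\right) \left(- \frac{2}{6152647}\right) = \frac{2722}{6152647}$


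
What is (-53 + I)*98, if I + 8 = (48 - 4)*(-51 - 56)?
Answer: -467362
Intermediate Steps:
I = -4716 (I = -8 + (48 - 4)*(-51 - 56) = -8 + 44*(-107) = -8 - 4708 = -4716)
(-53 + I)*98 = (-53 - 4716)*98 = -4769*98 = -467362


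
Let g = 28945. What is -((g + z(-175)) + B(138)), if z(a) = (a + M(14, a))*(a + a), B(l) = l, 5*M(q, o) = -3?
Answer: -90543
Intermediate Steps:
M(q, o) = -3/5 (M(q, o) = (1/5)*(-3) = -3/5)
z(a) = 2*a*(-3/5 + a) (z(a) = (a - 3/5)*(a + a) = (-3/5 + a)*(2*a) = 2*a*(-3/5 + a))
-((g + z(-175)) + B(138)) = -((28945 + (2/5)*(-175)*(-3 + 5*(-175))) + 138) = -((28945 + (2/5)*(-175)*(-3 - 875)) + 138) = -((28945 + (2/5)*(-175)*(-878)) + 138) = -((28945 + 61460) + 138) = -(90405 + 138) = -1*90543 = -90543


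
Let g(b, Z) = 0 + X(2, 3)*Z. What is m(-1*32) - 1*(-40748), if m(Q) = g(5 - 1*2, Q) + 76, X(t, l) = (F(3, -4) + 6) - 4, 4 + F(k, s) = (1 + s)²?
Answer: 40600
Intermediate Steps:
F(k, s) = -4 + (1 + s)²
X(t, l) = 7 (X(t, l) = ((-4 + (1 - 4)²) + 6) - 4 = ((-4 + (-3)²) + 6) - 4 = ((-4 + 9) + 6) - 4 = (5 + 6) - 4 = 11 - 4 = 7)
g(b, Z) = 7*Z (g(b, Z) = 0 + 7*Z = 7*Z)
m(Q) = 76 + 7*Q (m(Q) = 7*Q + 76 = 76 + 7*Q)
m(-1*32) - 1*(-40748) = (76 + 7*(-1*32)) - 1*(-40748) = (76 + 7*(-32)) + 40748 = (76 - 224) + 40748 = -148 + 40748 = 40600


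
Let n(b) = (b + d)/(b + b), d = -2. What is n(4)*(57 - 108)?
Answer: -51/4 ≈ -12.750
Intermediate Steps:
n(b) = (-2 + b)/(2*b) (n(b) = (b - 2)/(b + b) = (-2 + b)/((2*b)) = (-2 + b)*(1/(2*b)) = (-2 + b)/(2*b))
n(4)*(57 - 108) = ((1/2)*(-2 + 4)/4)*(57 - 108) = ((1/2)*(1/4)*2)*(-51) = (1/4)*(-51) = -51/4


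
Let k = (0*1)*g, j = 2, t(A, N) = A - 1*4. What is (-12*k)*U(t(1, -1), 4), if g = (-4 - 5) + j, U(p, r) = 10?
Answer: 0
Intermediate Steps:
t(A, N) = -4 + A (t(A, N) = A - 4 = -4 + A)
g = -7 (g = (-4 - 5) + 2 = -9 + 2 = -7)
k = 0 (k = (0*1)*(-7) = 0*(-7) = 0)
(-12*k)*U(t(1, -1), 4) = -12*0*10 = 0*10 = 0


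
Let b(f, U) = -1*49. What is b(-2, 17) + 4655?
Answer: 4606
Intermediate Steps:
b(f, U) = -49
b(-2, 17) + 4655 = -49 + 4655 = 4606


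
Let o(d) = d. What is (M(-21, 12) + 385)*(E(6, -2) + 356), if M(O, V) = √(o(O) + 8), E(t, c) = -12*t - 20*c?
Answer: 124740 + 324*I*√13 ≈ 1.2474e+5 + 1168.2*I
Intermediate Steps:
E(t, c) = -20*c - 12*t
M(O, V) = √(8 + O) (M(O, V) = √(O + 8) = √(8 + O))
(M(-21, 12) + 385)*(E(6, -2) + 356) = (√(8 - 21) + 385)*((-20*(-2) - 12*6) + 356) = (√(-13) + 385)*((40 - 72) + 356) = (I*√13 + 385)*(-32 + 356) = (385 + I*√13)*324 = 124740 + 324*I*√13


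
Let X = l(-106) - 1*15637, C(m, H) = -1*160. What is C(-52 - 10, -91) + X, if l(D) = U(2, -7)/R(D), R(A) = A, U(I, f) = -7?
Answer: -1674475/106 ≈ -15797.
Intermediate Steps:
C(m, H) = -160
l(D) = -7/D
X = -1657515/106 (X = -7/(-106) - 1*15637 = -7*(-1/106) - 15637 = 7/106 - 15637 = -1657515/106 ≈ -15637.)
C(-52 - 10, -91) + X = -160 - 1657515/106 = -1674475/106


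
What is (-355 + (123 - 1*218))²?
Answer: 202500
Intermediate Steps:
(-355 + (123 - 1*218))² = (-355 + (123 - 218))² = (-355 - 95)² = (-450)² = 202500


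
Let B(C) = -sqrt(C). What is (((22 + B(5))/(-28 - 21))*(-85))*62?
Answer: 115940/49 - 5270*sqrt(5)/49 ≈ 2125.6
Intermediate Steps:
(((22 + B(5))/(-28 - 21))*(-85))*62 = (((22 - sqrt(5))/(-28 - 21))*(-85))*62 = (((22 - sqrt(5))/(-49))*(-85))*62 = (((22 - sqrt(5))*(-1/49))*(-85))*62 = ((-22/49 + sqrt(5)/49)*(-85))*62 = (1870/49 - 85*sqrt(5)/49)*62 = 115940/49 - 5270*sqrt(5)/49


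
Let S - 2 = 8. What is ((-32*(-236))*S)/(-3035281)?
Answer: -75520/3035281 ≈ -0.024881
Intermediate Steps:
S = 10 (S = 2 + 8 = 10)
((-32*(-236))*S)/(-3035281) = (-32*(-236)*10)/(-3035281) = (7552*10)*(-1/3035281) = 75520*(-1/3035281) = -75520/3035281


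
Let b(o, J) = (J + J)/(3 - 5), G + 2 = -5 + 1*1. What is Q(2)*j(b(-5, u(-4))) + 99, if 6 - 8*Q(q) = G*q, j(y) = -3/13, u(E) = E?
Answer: 5121/52 ≈ 98.481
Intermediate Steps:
G = -6 (G = -2 + (-5 + 1*1) = -2 + (-5 + 1) = -2 - 4 = -6)
b(o, J) = -J (b(o, J) = (2*J)/(-2) = (2*J)*(-½) = -J)
j(y) = -3/13 (j(y) = -3*1/13 = -3/13)
Q(q) = ¾ + 3*q/4 (Q(q) = ¾ - (-3)*q/4 = ¾ + 3*q/4)
Q(2)*j(b(-5, u(-4))) + 99 = (¾ + (¾)*2)*(-3/13) + 99 = (¾ + 3/2)*(-3/13) + 99 = (9/4)*(-3/13) + 99 = -27/52 + 99 = 5121/52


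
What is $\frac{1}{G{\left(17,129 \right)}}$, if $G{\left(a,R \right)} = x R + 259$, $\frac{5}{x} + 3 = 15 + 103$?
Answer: $\frac{23}{6086} \approx 0.0037792$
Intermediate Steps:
$x = \frac{1}{23}$ ($x = \frac{5}{-3 + \left(15 + 103\right)} = \frac{5}{-3 + 118} = \frac{5}{115} = 5 \cdot \frac{1}{115} = \frac{1}{23} \approx 0.043478$)
$G{\left(a,R \right)} = 259 + \frac{R}{23}$ ($G{\left(a,R \right)} = \frac{R}{23} + 259 = 259 + \frac{R}{23}$)
$\frac{1}{G{\left(17,129 \right)}} = \frac{1}{259 + \frac{1}{23} \cdot 129} = \frac{1}{259 + \frac{129}{23}} = \frac{1}{\frac{6086}{23}} = \frac{23}{6086}$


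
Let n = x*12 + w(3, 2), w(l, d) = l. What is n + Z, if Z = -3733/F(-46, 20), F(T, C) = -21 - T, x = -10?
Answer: -6658/25 ≈ -266.32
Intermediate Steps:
Z = -3733/25 (Z = -3733/(-21 - 1*(-46)) = -3733/(-21 + 46) = -3733/25 ≈ -149.32)
n = -117 (n = -10*12 + 3 = -120 + 3 = -117)
n + Z = -117 - 3733/25 = -6658/25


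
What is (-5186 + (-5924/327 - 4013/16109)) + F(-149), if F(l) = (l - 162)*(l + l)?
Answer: 460779879389/5267643 ≈ 87474.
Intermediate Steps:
F(l) = 2*l*(-162 + l) (F(l) = (-162 + l)*(2*l) = 2*l*(-162 + l))
(-5186 + (-5924/327 - 4013/16109)) + F(-149) = (-5186 + (-5924/327 - 4013/16109)) + 2*(-149)*(-162 - 149) = (-5186 + (-5924*1/327 - 4013*1/16109)) + 2*(-149)*(-311) = (-5186 + (-5924/327 - 4013/16109)) + 92678 = (-5186 - 96741967/5267643) + 92678 = -27414738565/5267643 + 92678 = 460779879389/5267643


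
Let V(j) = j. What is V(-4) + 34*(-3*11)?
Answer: -1126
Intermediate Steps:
V(-4) + 34*(-3*11) = -4 + 34*(-3*11) = -4 + 34*(-33) = -4 - 1122 = -1126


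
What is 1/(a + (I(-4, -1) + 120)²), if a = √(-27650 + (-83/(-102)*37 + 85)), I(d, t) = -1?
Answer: 1444422/20457268501 - I*√286473018/20457268501 ≈ 7.0607e-5 - 8.2736e-7*I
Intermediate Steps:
a = I*√286473018/102 (a = √(-27650 + (-83*(-1/102)*37 + 85)) = √(-27650 + ((83/102)*37 + 85)) = √(-27650 + (3071/102 + 85)) = √(-27650 + 11741/102) = √(-2808559/102) = I*√286473018/102 ≈ 165.94*I)
1/(a + (I(-4, -1) + 120)²) = 1/(I*√286473018/102 + (-1 + 120)²) = 1/(I*√286473018/102 + 119²) = 1/(I*√286473018/102 + 14161) = 1/(14161 + I*√286473018/102)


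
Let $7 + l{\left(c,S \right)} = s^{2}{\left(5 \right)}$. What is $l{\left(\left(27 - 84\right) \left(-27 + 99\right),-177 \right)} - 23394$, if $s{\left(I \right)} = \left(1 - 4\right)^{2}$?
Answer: $-23320$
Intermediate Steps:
$s{\left(I \right)} = 9$ ($s{\left(I \right)} = \left(-3\right)^{2} = 9$)
$l{\left(c,S \right)} = 74$ ($l{\left(c,S \right)} = -7 + 9^{2} = -7 + 81 = 74$)
$l{\left(\left(27 - 84\right) \left(-27 + 99\right),-177 \right)} - 23394 = 74 - 23394 = -23320$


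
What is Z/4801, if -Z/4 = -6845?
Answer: 27380/4801 ≈ 5.7030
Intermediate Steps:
Z = 27380 (Z = -4*(-6845) = 27380)
Z/4801 = 27380/4801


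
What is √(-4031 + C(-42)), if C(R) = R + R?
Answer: I*√4115 ≈ 64.148*I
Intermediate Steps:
C(R) = 2*R
√(-4031 + C(-42)) = √(-4031 + 2*(-42)) = √(-4031 - 84) = √(-4115) = I*√4115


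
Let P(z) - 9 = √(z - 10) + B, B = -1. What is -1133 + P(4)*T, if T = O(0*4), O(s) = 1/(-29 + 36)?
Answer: -7923/7 + I*√6/7 ≈ -1131.9 + 0.34993*I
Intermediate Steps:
O(s) = ⅐ (O(s) = 1/7 = ⅐)
T = ⅐ ≈ 0.14286
P(z) = 8 + √(-10 + z) (P(z) = 9 + (√(z - 10) - 1) = 9 + (√(-10 + z) - 1) = 9 + (-1 + √(-10 + z)) = 8 + √(-10 + z))
-1133 + P(4)*T = -1133 + (8 + √(-10 + 4))*(⅐) = -1133 + (8 + √(-6))*(⅐) = -1133 + (8 + I*√6)*(⅐) = -1133 + (8/7 + I*√6/7) = -7923/7 + I*√6/7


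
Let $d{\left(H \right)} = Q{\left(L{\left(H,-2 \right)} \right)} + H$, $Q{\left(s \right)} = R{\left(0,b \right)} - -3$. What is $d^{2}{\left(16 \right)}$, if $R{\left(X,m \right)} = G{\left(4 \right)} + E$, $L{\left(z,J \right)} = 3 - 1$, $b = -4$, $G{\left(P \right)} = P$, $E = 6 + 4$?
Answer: $1089$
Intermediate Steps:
$E = 10$
$L{\left(z,J \right)} = 2$
$R{\left(X,m \right)} = 14$ ($R{\left(X,m \right)} = 4 + 10 = 14$)
$Q{\left(s \right)} = 17$ ($Q{\left(s \right)} = 14 - -3 = 14 + 3 = 17$)
$d{\left(H \right)} = 17 + H$
$d^{2}{\left(16 \right)} = \left(17 + 16\right)^{2} = 33^{2} = 1089$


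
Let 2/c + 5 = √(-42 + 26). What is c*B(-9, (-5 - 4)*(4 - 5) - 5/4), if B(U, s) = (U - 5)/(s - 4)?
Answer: 112/123 + 448*I/615 ≈ 0.91057 + 0.72846*I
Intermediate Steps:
B(U, s) = (-5 + U)/(-4 + s)
c = 2*(-5 - 4*I)/41 (c = 2/(-5 + √(-42 + 26)) = 2/(-5 + √(-16)) = 2/(-5 + 4*I) = 2*((-5 - 4*I)/41) = 2*(-5 - 4*I)/41 ≈ -0.2439 - 0.19512*I)
c*B(-9, (-5 - 4)*(4 - 5) - 5/4) = (-10/41 - 8*I/41)*((-5 - 9)/(-4 + ((-5 - 4)*(4 - 5) - 5/4))) = (-10/41 - 8*I/41)*(-14/(-4 + (-9*(-1) - 5/4))) = (-10/41 - 8*I/41)*(-14/(-4 + (9 - 1*5/4))) = (-10/41 - 8*I/41)*(-14/(-4 + (9 - 5/4))) = (-10/41 - 8*I/41)*(-14/(-4 + 31/4)) = (-10/41 - 8*I/41)*(-14/(15/4)) = (-10/41 - 8*I/41)*((4/15)*(-14)) = (-10/41 - 8*I/41)*(-56/15) = 112/123 + 448*I/615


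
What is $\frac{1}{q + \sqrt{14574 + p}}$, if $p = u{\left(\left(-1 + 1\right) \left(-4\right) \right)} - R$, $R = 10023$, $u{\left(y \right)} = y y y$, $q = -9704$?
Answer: $- \frac{9704}{94163065} - \frac{\sqrt{4551}}{94163065} \approx -0.00010377$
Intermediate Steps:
$u{\left(y \right)} = y^{3}$ ($u{\left(y \right)} = y y^{2} = y^{3}$)
$p = -10023$ ($p = \left(\left(-1 + 1\right) \left(-4\right)\right)^{3} - 10023 = \left(0 \left(-4\right)\right)^{3} - 10023 = 0^{3} - 10023 = 0 - 10023 = -10023$)
$\frac{1}{q + \sqrt{14574 + p}} = \frac{1}{-9704 + \sqrt{14574 - 10023}} = \frac{1}{-9704 + \sqrt{4551}}$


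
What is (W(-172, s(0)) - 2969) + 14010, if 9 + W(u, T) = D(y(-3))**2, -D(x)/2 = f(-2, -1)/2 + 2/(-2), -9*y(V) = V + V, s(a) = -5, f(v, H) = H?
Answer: 11041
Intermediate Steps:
y(V) = -2*V/9 (y(V) = -(V + V)/9 = -2*V/9)
D(x) = 3 (D(x) = -2*(-1/2 + 2/(-2)) = -2*(-1*1/2 + 2*(-1/2)) = -2*(-1/2 - 1) = -2*(-3/2) = 3)
W(u, T) = 0 (W(u, T) = -9 + 3**2 = -9 + 9 = 0)
(W(-172, s(0)) - 2969) + 14010 = (0 - 2969) + 14010 = -2969 + 14010 = 11041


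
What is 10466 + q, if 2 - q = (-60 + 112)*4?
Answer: 10260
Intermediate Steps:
q = -206 (q = 2 - (-60 + 112)*4 = 2 - 52*4 = 2 - 1*208 = 2 - 208 = -206)
10466 + q = 10466 - 206 = 10260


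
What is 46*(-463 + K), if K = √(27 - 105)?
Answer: -21298 + 46*I*√78 ≈ -21298.0 + 406.26*I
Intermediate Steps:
K = I*√78 (K = √(-78) = I*√78 ≈ 8.8318*I)
46*(-463 + K) = 46*(-463 + I*√78) = -21298 + 46*I*√78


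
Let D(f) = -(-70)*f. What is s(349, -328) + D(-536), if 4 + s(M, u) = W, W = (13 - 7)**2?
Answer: -37488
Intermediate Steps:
W = 36 (W = 6**2 = 36)
s(M, u) = 32 (s(M, u) = -4 + 36 = 32)
D(f) = 70*f
s(349, -328) + D(-536) = 32 + 70*(-536) = 32 - 37520 = -37488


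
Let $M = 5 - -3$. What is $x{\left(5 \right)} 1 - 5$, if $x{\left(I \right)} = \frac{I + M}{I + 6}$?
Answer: $- \frac{42}{11} \approx -3.8182$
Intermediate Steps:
$M = 8$ ($M = 5 + 3 = 8$)
$x{\left(I \right)} = \frac{8 + I}{6 + I}$ ($x{\left(I \right)} = \frac{I + 8}{I + 6} = \frac{8 + I}{6 + I}$)
$x{\left(5 \right)} 1 - 5 = \frac{8 + 5}{6 + 5} \cdot 1 - 5 = \frac{1}{11} \cdot 13 \cdot 1 - 5 = \frac{13}{11} \cdot 1 - 5 = \frac{13}{11} - 5 = - \frac{42}{11}$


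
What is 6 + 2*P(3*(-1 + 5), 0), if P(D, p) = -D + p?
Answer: -18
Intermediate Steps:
P(D, p) = p - D
6 + 2*P(3*(-1 + 5), 0) = 6 + 2*(0 - 3*(-1 + 5)) = 6 + 2*(0 - 3*4) = 6 + 2*(0 - 1*12) = 6 + 2*(0 - 12) = 6 + 2*(-12) = 6 - 24 = -18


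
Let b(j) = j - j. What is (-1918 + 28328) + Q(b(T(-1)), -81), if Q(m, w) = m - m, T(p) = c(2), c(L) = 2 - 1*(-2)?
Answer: 26410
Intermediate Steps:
c(L) = 4 (c(L) = 2 + 2 = 4)
T(p) = 4
b(j) = 0
Q(m, w) = 0
(-1918 + 28328) + Q(b(T(-1)), -81) = (-1918 + 28328) + 0 = 26410 + 0 = 26410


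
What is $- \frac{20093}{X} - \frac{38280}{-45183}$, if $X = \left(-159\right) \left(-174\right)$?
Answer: $\frac{50397487}{416677626} \approx 0.12095$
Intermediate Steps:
$X = 27666$
$- \frac{20093}{X} - \frac{38280}{-45183} = - \frac{20093}{27666} - \frac{38280}{-45183} = \left(-20093\right) \frac{1}{27666} - - \frac{12760}{15061} = - \frac{20093}{27666} + \frac{12760}{15061} = \frac{50397487}{416677626}$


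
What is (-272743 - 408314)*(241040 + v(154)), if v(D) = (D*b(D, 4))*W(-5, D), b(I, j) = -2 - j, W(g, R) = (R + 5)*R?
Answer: 15244796233368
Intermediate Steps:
W(g, R) = R*(5 + R) (W(g, R) = (5 + R)*R = R*(5 + R))
v(D) = -6*D²*(5 + D) (v(D) = (D*(-2 - 1*4))*(D*(5 + D)) = (D*(-2 - 4))*(D*(5 + D)) = (D*(-6))*(D*(5 + D)) = (-6*D)*(D*(5 + D)) = -6*D²*(5 + D))
(-272743 - 408314)*(241040 + v(154)) = (-272743 - 408314)*(241040 + 6*154²*(-5 - 1*154)) = -681057*(241040 + 6*23716*(-5 - 154)) = -681057*(241040 + 6*23716*(-159)) = -681057*(241040 - 22625064) = -681057*(-22384024) = 15244796233368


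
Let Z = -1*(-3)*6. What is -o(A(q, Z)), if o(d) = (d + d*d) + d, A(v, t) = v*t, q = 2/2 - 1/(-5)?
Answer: -12744/25 ≈ -509.76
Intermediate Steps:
Z = 18 (Z = 3*6 = 18)
q = 6/5 (q = 2*(1/2) - 1*(-1/5) = 1 + 1/5 = 6/5 ≈ 1.2000)
A(v, t) = t*v
o(d) = d**2 + 2*d (o(d) = (d + d**2) + d = d**2 + 2*d)
-o(A(q, Z)) = -18*(6/5)*(2 + 18*(6/5)) = -108*(2 + 108/5)/5 = -108*118/(5*5) = -1*12744/25 = -12744/25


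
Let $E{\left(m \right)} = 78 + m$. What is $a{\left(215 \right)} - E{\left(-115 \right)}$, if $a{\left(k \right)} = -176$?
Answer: $-139$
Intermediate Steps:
$a{\left(215 \right)} - E{\left(-115 \right)} = -176 - \left(78 - 115\right) = -176 - -37 = -176 + 37 = -139$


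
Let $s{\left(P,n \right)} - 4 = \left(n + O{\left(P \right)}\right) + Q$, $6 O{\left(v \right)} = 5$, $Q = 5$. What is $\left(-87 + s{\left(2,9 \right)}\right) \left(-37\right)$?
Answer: $\frac{15133}{6} \approx 2522.2$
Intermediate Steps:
$O{\left(v \right)} = \frac{5}{6}$ ($O{\left(v \right)} = \frac{1}{6} \cdot 5 = \frac{5}{6}$)
$s{\left(P,n \right)} = \frac{59}{6} + n$ ($s{\left(P,n \right)} = 4 + \left(\left(n + \frac{5}{6}\right) + 5\right) = 4 + \left(\left(\frac{5}{6} + n\right) + 5\right) = 4 + \left(\frac{35}{6} + n\right) = \frac{59}{6} + n$)
$\left(-87 + s{\left(2,9 \right)}\right) \left(-37\right) = \left(-87 + \left(\frac{59}{6} + 9\right)\right) \left(-37\right) = \left(-87 + \frac{113}{6}\right) \left(-37\right) = \left(- \frac{409}{6}\right) \left(-37\right) = \frac{15133}{6}$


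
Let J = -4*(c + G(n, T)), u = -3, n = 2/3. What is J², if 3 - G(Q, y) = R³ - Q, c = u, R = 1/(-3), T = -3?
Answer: 5776/729 ≈ 7.9232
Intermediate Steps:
n = ⅔ (n = 2*(⅓) = ⅔ ≈ 0.66667)
R = -⅓ ≈ -0.33333
c = -3
G(Q, y) = 82/27 + Q (G(Q, y) = 3 - ((-⅓)³ - Q) = 3 - (-1/27 - Q) = 3 + (1/27 + Q) = 82/27 + Q)
J = -76/27 (J = -4*(-3 + (82/27 + ⅔)) = -4*(-3 + 100/27) = -4*19/27 = -76/27 ≈ -2.8148)
J² = (-76/27)² = 5776/729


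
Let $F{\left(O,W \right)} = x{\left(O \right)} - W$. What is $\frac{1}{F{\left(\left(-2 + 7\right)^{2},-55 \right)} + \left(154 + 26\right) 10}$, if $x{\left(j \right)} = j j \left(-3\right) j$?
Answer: $- \frac{1}{45020} \approx -2.2212 \cdot 10^{-5}$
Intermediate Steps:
$x{\left(j \right)} = - 3 j^{3}$ ($x{\left(j \right)} = j^{2} \left(-3\right) j = - 3 j^{2} j = - 3 j^{3}$)
$F{\left(O,W \right)} = - W - 3 O^{3}$ ($F{\left(O,W \right)} = - 3 O^{3} - W = - W - 3 O^{3}$)
$\frac{1}{F{\left(\left(-2 + 7\right)^{2},-55 \right)} + \left(154 + 26\right) 10} = \frac{1}{\left(\left(-1\right) \left(-55\right) - 3 \left(\left(-2 + 7\right)^{2}\right)^{3}\right) + \left(154 + 26\right) 10} = \frac{1}{\left(55 - 3 \left(5^{2}\right)^{3}\right) + 180 \cdot 10} = \frac{1}{\left(55 - 3 \cdot 25^{3}\right) + 1800} = \frac{1}{\left(55 - 46875\right) + 1800} = \frac{1}{-46820 + 1800} = \frac{1}{-45020} = - \frac{1}{45020}$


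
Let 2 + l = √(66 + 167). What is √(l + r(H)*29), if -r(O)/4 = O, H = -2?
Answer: √(230 + √233) ≈ 15.661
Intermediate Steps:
r(O) = -4*O
l = -2 + √233 (l = -2 + √(66 + 167) = -2 + √233 ≈ 13.264)
√(l + r(H)*29) = √((-2 + √233) - 4*(-2)*29) = √((-2 + √233) + 8*29) = √((-2 + √233) + 232) = √(230 + √233)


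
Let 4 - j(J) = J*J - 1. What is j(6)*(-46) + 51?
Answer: 1477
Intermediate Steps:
j(J) = 5 - J² (j(J) = 4 - (J*J - 1) = 4 - (J² - 1) = 4 - (-1 + J²) = 4 + (1 - J²) = 5 - J²)
j(6)*(-46) + 51 = (5 - 1*6²)*(-46) + 51 = (5 - 1*36)*(-46) + 51 = (5 - 36)*(-46) + 51 = -31*(-46) + 51 = 1426 + 51 = 1477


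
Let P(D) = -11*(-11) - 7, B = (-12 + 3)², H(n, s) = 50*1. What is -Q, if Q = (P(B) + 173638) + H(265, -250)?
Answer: -173802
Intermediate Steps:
H(n, s) = 50
B = 81 (B = (-9)² = 81)
P(D) = 114 (P(D) = 121 - 7 = 114)
Q = 173802 (Q = (114 + 173638) + 50 = 173752 + 50 = 173802)
-Q = -1*173802 = -173802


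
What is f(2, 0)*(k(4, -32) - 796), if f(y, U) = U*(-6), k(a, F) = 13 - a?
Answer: 0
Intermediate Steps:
f(y, U) = -6*U
f(2, 0)*(k(4, -32) - 796) = (-6*0)*((13 - 1*4) - 796) = 0*((13 - 4) - 796) = 0*(9 - 796) = 0*(-787) = 0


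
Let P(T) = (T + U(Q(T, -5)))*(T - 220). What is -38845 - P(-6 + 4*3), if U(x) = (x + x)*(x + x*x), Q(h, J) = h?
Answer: 70295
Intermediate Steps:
U(x) = 2*x*(x + x²) (U(x) = (2*x)*(x + x²) = 2*x*(x + x²))
P(T) = (-220 + T)*(T + 2*T²*(1 + T)) (P(T) = (T + 2*T²*(1 + T))*(T - 220) = (T + 2*T²*(1 + T))*(-220 + T) = (-220 + T)*(T + 2*T²*(1 + T)))
-38845 - P(-6 + 4*3) = -38845 - (-6 + 4*3)*(-220 - 439*(-6 + 4*3) - 438*(-6 + 4*3)² + 2*(-6 + 4*3)³) = -38845 - (-6 + 12)*(-220 - 439*(-6 + 12) - 438*(-6 + 12)² + 2*(-6 + 12)³) = -38845 - 6*(-220 - 439*6 - 438*6² + 2*6³) = -38845 - 6*(-220 - 2634 - 438*36 + 2*216) = -38845 - 6*(-220 - 2634 - 15768 + 432) = -38845 - 6*(-18190) = -38845 - 1*(-109140) = -38845 + 109140 = 70295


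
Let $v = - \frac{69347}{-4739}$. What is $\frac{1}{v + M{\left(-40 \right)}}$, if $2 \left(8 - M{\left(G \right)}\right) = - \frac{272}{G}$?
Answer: $\frac{23695}{455732} \approx 0.051993$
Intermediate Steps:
$M{\left(G \right)} = 8 + \frac{136}{G}$ ($M{\left(G \right)} = 8 - \frac{\left(-272\right) \frac{1}{G}}{2} = 8 + \frac{136}{G}$)
$v = \frac{69347}{4739}$ ($v = \left(-69347\right) \left(- \frac{1}{4739}\right) = \frac{69347}{4739} \approx 14.633$)
$\frac{1}{v + M{\left(-40 \right)}} = \frac{1}{\frac{69347}{4739} + \left(8 + \frac{136}{-40}\right)} = \frac{1}{\frac{69347}{4739} + \left(8 + 136 \left(- \frac{1}{40}\right)\right)} = \frac{1}{\frac{69347}{4739} + \left(8 - \frac{17}{5}\right)} = \frac{1}{\frac{69347}{4739} + \frac{23}{5}} = \frac{1}{\frac{455732}{23695}} = \frac{23695}{455732}$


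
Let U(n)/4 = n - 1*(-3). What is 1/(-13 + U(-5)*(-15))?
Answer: 1/107 ≈ 0.0093458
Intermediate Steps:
U(n) = 12 + 4*n (U(n) = 4*(n - 1*(-3)) = 4*(n + 3) = 4*(3 + n) = 12 + 4*n)
1/(-13 + U(-5)*(-15)) = 1/(-13 + (12 + 4*(-5))*(-15)) = 1/(-13 + (12 - 20)*(-15)) = 1/(-13 - 8*(-15)) = 1/(-13 + 120) = 1/107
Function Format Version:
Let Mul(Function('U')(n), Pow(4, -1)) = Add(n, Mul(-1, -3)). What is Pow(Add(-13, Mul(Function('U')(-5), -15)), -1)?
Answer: Rational(1, 107) ≈ 0.0093458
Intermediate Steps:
Function('U')(n) = Add(12, Mul(4, n)) (Function('U')(n) = Mul(4, Add(n, Mul(-1, -3))) = Mul(4, Add(n, 3)) = Mul(4, Add(3, n)) = Add(12, Mul(4, n)))
Pow(Add(-13, Mul(Function('U')(-5), -15)), -1) = Pow(Add(-13, Mul(Add(12, Mul(4, -5)), -15)), -1) = Pow(Add(-13, Mul(Add(12, -20), -15)), -1) = Pow(Add(-13, Mul(-8, -15)), -1) = Pow(Add(-13, 120), -1) = Pow(107, -1) = Rational(1, 107)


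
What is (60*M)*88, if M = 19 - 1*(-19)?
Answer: 200640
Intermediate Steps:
M = 38 (M = 19 + 19 = 38)
(60*M)*88 = (60*38)*88 = 2280*88 = 200640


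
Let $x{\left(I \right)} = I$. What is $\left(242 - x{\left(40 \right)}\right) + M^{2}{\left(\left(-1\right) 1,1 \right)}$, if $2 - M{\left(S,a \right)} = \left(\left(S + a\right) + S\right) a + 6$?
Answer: $211$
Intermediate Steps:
$M{\left(S,a \right)} = -4 - a \left(a + 2 S\right)$ ($M{\left(S,a \right)} = 2 - \left(\left(\left(S + a\right) + S\right) a + 6\right) = 2 - \left(\left(a + 2 S\right) a + 6\right) = 2 - \left(a \left(a + 2 S\right) + 6\right) = 2 - \left(6 + a \left(a + 2 S\right)\right) = -4 - a \left(a + 2 S\right)$)
$\left(242 - x{\left(40 \right)}\right) + M^{2}{\left(\left(-1\right) 1,1 \right)} = \left(242 - 40\right) + \left(-4 - 1^{2} - 2 \left(\left(-1\right) 1\right) 1\right)^{2} = \left(242 - 40\right) + \left(-4 - 1 - \left(-2\right) 1\right)^{2} = 202 + \left(-4 - 1 + 2\right)^{2} = 202 + \left(-3\right)^{2} = 202 + 9 = 211$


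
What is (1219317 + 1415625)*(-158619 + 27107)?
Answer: -346526492304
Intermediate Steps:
(1219317 + 1415625)*(-158619 + 27107) = 2634942*(-131512) = -346526492304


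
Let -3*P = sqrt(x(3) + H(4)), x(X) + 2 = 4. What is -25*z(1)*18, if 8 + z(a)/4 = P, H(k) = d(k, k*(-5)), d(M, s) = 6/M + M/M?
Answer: 14400 + 900*sqrt(2) ≈ 15673.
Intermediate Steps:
d(M, s) = 1 + 6/M (d(M, s) = 6/M + 1 = 1 + 6/M)
H(k) = (6 + k)/k
x(X) = 2 (x(X) = -2 + 4 = 2)
P = -sqrt(2)/2 (P = -sqrt(2 + (6 + 4)/4)/3 = -sqrt(2 + (1/4)*10)/3 = -sqrt(2 + 5/2)/3 = -sqrt(2)/2 ≈ -0.70711)
z(a) = -32 - 2*sqrt(2) (z(a) = -32 + 4*(-sqrt(2)/2) = -32 - 2*sqrt(2))
-25*z(1)*18 = -25*(-32 - 2*sqrt(2))*18 = (800 + 50*sqrt(2))*18 = 14400 + 900*sqrt(2)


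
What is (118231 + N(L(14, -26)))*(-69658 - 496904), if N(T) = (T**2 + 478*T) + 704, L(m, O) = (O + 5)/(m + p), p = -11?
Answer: -65516096556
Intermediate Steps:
L(m, O) = (5 + O)/(-11 + m) (L(m, O) = (O + 5)/(m - 11) = (5 + O)/(-11 + m))
N(T) = 704 + T**2 + 478*T
(118231 + N(L(14, -26)))*(-69658 - 496904) = (118231 + (704 + ((5 - 26)/(-11 + 14))**2 + 478*((5 - 26)/(-11 + 14))))*(-69658 - 496904) = (118231 + (704 + (-21/3)**2 + 478*(-21/3)))*(-566562) = (118231 + (704 + ((1/3)*(-21))**2 + 478*((1/3)*(-21))))*(-566562) = (118231 + (704 + (-7)**2 + 478*(-7)))*(-566562) = (118231 + (704 + 49 - 3346))*(-566562) = (118231 - 2593)*(-566562) = 115638*(-566562) = -65516096556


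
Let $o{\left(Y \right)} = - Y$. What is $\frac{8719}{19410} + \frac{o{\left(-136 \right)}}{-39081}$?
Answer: $\frac{112702493}{252854070} \approx 0.44572$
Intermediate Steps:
$\frac{8719}{19410} + \frac{o{\left(-136 \right)}}{-39081} = \frac{8719}{19410} + \frac{\left(-1\right) \left(-136\right)}{-39081} = 8719 \cdot \frac{1}{19410} + 136 \left(- \frac{1}{39081}\right) = \frac{8719}{19410} - \frac{136}{39081} = \frac{112702493}{252854070}$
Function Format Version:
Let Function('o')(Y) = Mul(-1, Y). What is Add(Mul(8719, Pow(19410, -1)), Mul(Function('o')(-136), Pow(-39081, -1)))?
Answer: Rational(112702493, 252854070) ≈ 0.44572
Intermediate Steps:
Add(Mul(8719, Pow(19410, -1)), Mul(Function('o')(-136), Pow(-39081, -1))) = Add(Mul(8719, Pow(19410, -1)), Mul(Mul(-1, -136), Pow(-39081, -1))) = Add(Mul(8719, Rational(1, 19410)), Mul(136, Rational(-1, 39081))) = Add(Rational(8719, 19410), Rational(-136, 39081)) = Rational(112702493, 252854070)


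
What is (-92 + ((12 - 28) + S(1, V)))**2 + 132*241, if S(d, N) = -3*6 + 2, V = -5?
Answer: 47188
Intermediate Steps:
S(d, N) = -16 (S(d, N) = -18 + 2 = -16)
(-92 + ((12 - 28) + S(1, V)))**2 + 132*241 = (-92 + ((12 - 28) - 16))**2 + 132*241 = (-92 + (-16 - 16))**2 + 31812 = (-92 - 32)**2 + 31812 = (-124)**2 + 31812 = 15376 + 31812 = 47188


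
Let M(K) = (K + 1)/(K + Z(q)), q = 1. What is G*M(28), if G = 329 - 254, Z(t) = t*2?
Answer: 145/2 ≈ 72.500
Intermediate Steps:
Z(t) = 2*t
G = 75
M(K) = (1 + K)/(2 + K) (M(K) = (K + 1)/(K + 2*1) = (1 + K)/(K + 2) = (1 + K)/(2 + K))
G*M(28) = 75*((1 + 28)/(2 + 28)) = 75*(29/30) = 145/2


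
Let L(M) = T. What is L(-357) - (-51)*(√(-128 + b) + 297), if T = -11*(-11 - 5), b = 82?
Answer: 15323 + 51*I*√46 ≈ 15323.0 + 345.9*I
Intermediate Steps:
T = 176 (T = -11*(-16) = 176)
L(M) = 176
L(-357) - (-51)*(√(-128 + b) + 297) = 176 - (-51)*(√(-128 + 82) + 297) = 176 - (-51)*(√(-46) + 297) = 176 - (-51)*(I*√46 + 297) = 176 - (-51)*(297 + I*√46) = 176 - (-15147 - 51*I*√46) = 176 + (15147 + 51*I*√46) = 15323 + 51*I*√46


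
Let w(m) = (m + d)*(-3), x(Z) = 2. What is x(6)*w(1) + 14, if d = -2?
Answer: 20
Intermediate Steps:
w(m) = 6 - 3*m (w(m) = (m - 2)*(-3) = (-2 + m)*(-3) = 6 - 3*m)
x(6)*w(1) + 14 = 2*(6 - 3*1) + 14 = 2*(6 - 3) + 14 = 2*3 + 14 = 6 + 14 = 20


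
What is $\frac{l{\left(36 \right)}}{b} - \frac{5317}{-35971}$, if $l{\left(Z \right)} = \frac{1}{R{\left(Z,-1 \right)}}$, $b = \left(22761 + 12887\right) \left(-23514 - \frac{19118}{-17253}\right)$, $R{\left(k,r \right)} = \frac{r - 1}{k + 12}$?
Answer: $\frac{739331557378849}{5001784897274848} \approx 0.14781$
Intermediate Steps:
$R{\left(k,r \right)} = \frac{-1 + r}{12 + k}$
$b = - \frac{14461250154752}{17253}$ ($b = 35648 \left(-23514 - - \frac{19118}{17253}\right) = 35648 \left(-23514 + \frac{19118}{17253}\right) = 35648 \left(- \frac{405667924}{17253}\right) = - \frac{14461250154752}{17253} \approx -8.3819 \cdot 10^{8}$)
$l{\left(Z \right)} = -6 - \frac{Z}{2}$ ($l{\left(Z \right)} = \frac{1}{\frac{1}{12 + Z} \left(-1 - 1\right)} = \frac{1}{\frac{1}{12 + Z} \left(-2\right)} = \frac{1}{\left(-2\right) \frac{1}{12 + Z}} = -6 - \frac{Z}{2}$)
$\frac{l{\left(36 \right)}}{b} - \frac{5317}{-35971} = \frac{-6 - 18}{- \frac{14461250154752}{17253}} - \frac{5317}{-35971} = \left(-6 - 18\right) \left(- \frac{17253}{14461250154752}\right) - - \frac{409}{2767} = \left(-24\right) \left(- \frac{17253}{14461250154752}\right) + \frac{409}{2767} = \frac{51759}{1807656269344} + \frac{409}{2767} = \frac{739331557378849}{5001784897274848}$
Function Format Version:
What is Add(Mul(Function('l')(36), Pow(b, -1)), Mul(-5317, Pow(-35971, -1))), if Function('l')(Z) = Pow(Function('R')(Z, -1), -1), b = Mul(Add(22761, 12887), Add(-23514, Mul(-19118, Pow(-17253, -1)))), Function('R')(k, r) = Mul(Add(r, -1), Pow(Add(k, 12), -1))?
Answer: Rational(739331557378849, 5001784897274848) ≈ 0.14781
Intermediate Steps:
Function('R')(k, r) = Mul(Pow(Add(12, k), -1), Add(-1, r)) (Function('R')(k, r) = Mul(Add(-1, r), Pow(Add(12, k), -1)) = Mul(Pow(Add(12, k), -1), Add(-1, r)))
b = Rational(-14461250154752, 17253) (b = Mul(35648, Add(-23514, Mul(-19118, Rational(-1, 17253)))) = Mul(35648, Add(-23514, Rational(19118, 17253))) = Mul(35648, Rational(-405667924, 17253)) = Rational(-14461250154752, 17253) ≈ -8.3819e+8)
Function('l')(Z) = Add(-6, Mul(Rational(-1, 2), Z)) (Function('l')(Z) = Pow(Mul(Pow(Add(12, Z), -1), Add(-1, -1)), -1) = Pow(Mul(Pow(Add(12, Z), -1), -2), -1) = Pow(Mul(-2, Pow(Add(12, Z), -1)), -1) = Add(-6, Mul(Rational(-1, 2), Z)))
Add(Mul(Function('l')(36), Pow(b, -1)), Mul(-5317, Pow(-35971, -1))) = Add(Mul(Add(-6, Mul(Rational(-1, 2), 36)), Pow(Rational(-14461250154752, 17253), -1)), Mul(-5317, Pow(-35971, -1))) = Add(Mul(Add(-6, -18), Rational(-17253, 14461250154752)), Mul(-5317, Rational(-1, 35971))) = Add(Mul(-24, Rational(-17253, 14461250154752)), Rational(409, 2767)) = Add(Rational(51759, 1807656269344), Rational(409, 2767)) = Rational(739331557378849, 5001784897274848)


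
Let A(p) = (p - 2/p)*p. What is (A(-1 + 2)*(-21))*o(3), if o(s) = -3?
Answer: -63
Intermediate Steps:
A(p) = p*(p - 2/p)
(A(-1 + 2)*(-21))*o(3) = ((-2 + (-1 + 2)²)*(-21))*(-3) = ((-2 + 1²)*(-21))*(-3) = ((-2 + 1)*(-21))*(-3) = -1*(-21)*(-3) = 21*(-3) = -63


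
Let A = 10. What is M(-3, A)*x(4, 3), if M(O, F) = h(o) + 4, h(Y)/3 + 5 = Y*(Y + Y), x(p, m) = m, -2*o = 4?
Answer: 39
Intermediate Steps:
o = -2 (o = -½*4 = -2)
h(Y) = -15 + 6*Y² (h(Y) = -15 + 3*(Y*(Y + Y)) = -15 + 3*(Y*(2*Y)) = -15 + 3*(2*Y²) = -15 + 6*Y²)
M(O, F) = 13 (M(O, F) = (-15 + 6*(-2)²) + 4 = (-15 + 6*4) + 4 = (-15 + 24) + 4 = 9 + 4 = 13)
M(-3, A)*x(4, 3) = 13*3 = 39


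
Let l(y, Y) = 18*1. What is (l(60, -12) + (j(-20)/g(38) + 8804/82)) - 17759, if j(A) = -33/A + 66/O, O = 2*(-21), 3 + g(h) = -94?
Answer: -9818055271/556780 ≈ -17634.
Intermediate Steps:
g(h) = -97 (g(h) = -3 - 94 = -97)
l(y, Y) = 18
O = -42
j(A) = -11/7 - 33/A (j(A) = -33/A + 66/(-42) = -33/A + 66*(-1/42) = -33/A - 11/7 = -11/7 - 33/A)
(l(60, -12) + (j(-20)/g(38) + 8804/82)) - 17759 = (18 + ((-11/7 - 33/(-20))/(-97) + 8804/82)) - 17759 = (18 + ((-11/7 - 33*(-1/20))*(-1/97) + 8804*(1/82))) - 17759 = (18 + ((-11/7 + 33/20)*(-1/97) + 4402/41)) - 17759 = (18 + ((11/140)*(-1/97) + 4402/41)) - 17759 = (18 + (-11/13580 + 4402/41)) - 17759 = (18 + 59778709/556780) - 17759 = 69800749/556780 - 17759 = -9818055271/556780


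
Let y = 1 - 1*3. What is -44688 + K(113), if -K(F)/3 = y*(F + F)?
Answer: -43332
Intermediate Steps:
y = -2 (y = 1 - 3 = -2)
K(F) = 12*F (K(F) = -(-6)*(F + F) = -(-6)*2*F = -(-12)*F = 12*F)
-44688 + K(113) = -44688 + 12*113 = -44688 + 1356 = -43332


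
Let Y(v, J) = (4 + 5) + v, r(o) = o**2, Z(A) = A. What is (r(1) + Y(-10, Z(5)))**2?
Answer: 0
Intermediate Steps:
Y(v, J) = 9 + v
(r(1) + Y(-10, Z(5)))**2 = (1**2 + (9 - 10))**2 = (1 - 1)**2 = 0**2 = 0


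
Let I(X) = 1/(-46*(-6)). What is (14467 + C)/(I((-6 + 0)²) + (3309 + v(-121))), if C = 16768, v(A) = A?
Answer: 8620860/879889 ≈ 9.7977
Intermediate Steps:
I(X) = 1/276 (I(X) = -1/46*(-⅙) = 1/276)
(14467 + C)/(I((-6 + 0)²) + (3309 + v(-121))) = (14467 + 16768)/(1/276 + (3309 - 121)) = 31235/(1/276 + 3188) = 31235/(879889/276) = 31235*(276/879889) = 8620860/879889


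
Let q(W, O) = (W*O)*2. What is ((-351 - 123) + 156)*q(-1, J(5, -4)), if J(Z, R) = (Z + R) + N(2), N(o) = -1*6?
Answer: -3180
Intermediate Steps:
N(o) = -6
J(Z, R) = -6 + R + Z (J(Z, R) = (Z + R) - 6 = (R + Z) - 6 = -6 + R + Z)
q(W, O) = 2*O*W (q(W, O) = (O*W)*2 = 2*O*W)
((-351 - 123) + 156)*q(-1, J(5, -4)) = ((-351 - 123) + 156)*(2*(-6 - 4 + 5)*(-1)) = (-474 + 156)*(2*(-5)*(-1)) = -318*10 = -3180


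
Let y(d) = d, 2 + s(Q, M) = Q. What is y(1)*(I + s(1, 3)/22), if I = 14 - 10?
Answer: 87/22 ≈ 3.9545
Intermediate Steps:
s(Q, M) = -2 + Q
I = 4
y(1)*(I + s(1, 3)/22) = 1*(4 + (-2 + 1)/22) = 1*(4 - 1*1/22) = 1*(4 - 1/22) = 1*(87/22) = 87/22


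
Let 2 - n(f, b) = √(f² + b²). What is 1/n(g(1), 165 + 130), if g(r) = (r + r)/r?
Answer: -2/87025 - √87029/87025 ≈ -0.0034129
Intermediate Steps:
g(r) = 2 (g(r) = (2*r)/r = 2)
n(f, b) = 2 - √(b² + f²) (n(f, b) = 2 - √(f² + b²) = 2 - √(b² + f²))
1/n(g(1), 165 + 130) = 1/(2 - √((165 + 130)² + 2²)) = 1/(2 - √(295² + 4)) = 1/(2 - √(87025 + 4)) = 1/(2 - √87029)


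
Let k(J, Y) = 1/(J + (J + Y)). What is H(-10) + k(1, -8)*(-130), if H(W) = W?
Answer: 35/3 ≈ 11.667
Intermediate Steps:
k(J, Y) = 1/(Y + 2*J)
H(-10) + k(1, -8)*(-130) = -10 - 130/(-8 + 2*1) = -10 - 130/(-8 + 2) = -10 - 130/(-6) = -10 - ⅙*(-130) = -10 + 65/3 = 35/3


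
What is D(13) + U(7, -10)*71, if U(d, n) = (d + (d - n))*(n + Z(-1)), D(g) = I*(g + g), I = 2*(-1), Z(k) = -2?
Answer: -20500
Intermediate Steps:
I = -2
D(g) = -4*g (D(g) = -2*(g + g) = -4*g)
U(d, n) = (-2 + n)*(-n + 2*d) (U(d, n) = (d + (d - n))*(n - 2) = (-n + 2*d)*(-2 + n) = (-2 + n)*(-n + 2*d))
D(13) + U(7, -10)*71 = -4*13 + (-1*(-10)² - 4*7 + 2*(-10) + 2*7*(-10))*71 = -52 + (-1*100 - 28 - 20 - 140)*71 = -52 + (-100 - 28 - 20 - 140)*71 = -52 - 288*71 = -52 - 20448 = -20500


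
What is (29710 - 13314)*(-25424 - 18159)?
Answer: -714586868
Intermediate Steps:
(29710 - 13314)*(-25424 - 18159) = 16396*(-43583) = -714586868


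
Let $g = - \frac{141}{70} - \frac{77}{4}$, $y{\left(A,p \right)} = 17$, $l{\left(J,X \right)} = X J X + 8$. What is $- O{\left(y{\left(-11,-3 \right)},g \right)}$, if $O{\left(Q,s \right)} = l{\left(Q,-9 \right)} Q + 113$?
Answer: $-23658$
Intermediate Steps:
$l{\left(J,X \right)} = 8 + J X^{2}$ ($l{\left(J,X \right)} = J X X + 8 = J X^{2} + 8 = 8 + J X^{2}$)
$g = - \frac{2977}{140}$ ($g = \left(-141\right) \frac{1}{70} - \frac{77}{4} = - \frac{141}{70} - \frac{77}{4} = - \frac{2977}{140} \approx -21.264$)
$O{\left(Q,s \right)} = 113 + Q \left(8 + 81 Q\right)$ ($O{\left(Q,s \right)} = \left(8 + Q \left(-9\right)^{2}\right) Q + 113 = \left(8 + Q 81\right) Q + 113 = \left(8 + 81 Q\right) Q + 113 = Q \left(8 + 81 Q\right) + 113 = 113 + Q \left(8 + 81 Q\right)$)
$- O{\left(y{\left(-11,-3 \right)},g \right)} = - (113 + 17 \left(8 + 81 \cdot 17\right)) = - (113 + 17 \left(8 + 1377\right)) = - (113 + 17 \cdot 1385) = - (113 + 23545) = \left(-1\right) 23658 = -23658$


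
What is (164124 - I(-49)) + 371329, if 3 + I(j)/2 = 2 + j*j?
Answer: 530653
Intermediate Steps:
I(j) = -2 + 2*j² (I(j) = -6 + 2*(2 + j*j) = -6 + 2*(2 + j²) = -6 + (4 + 2*j²) = -2 + 2*j²)
(164124 - I(-49)) + 371329 = (164124 - (-2 + 2*(-49)²)) + 371329 = (164124 - (-2 + 2*2401)) + 371329 = (164124 - (-2 + 4802)) + 371329 = (164124 - 1*4800) + 371329 = (164124 - 4800) + 371329 = 159324 + 371329 = 530653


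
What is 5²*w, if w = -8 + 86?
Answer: 1950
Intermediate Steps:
w = 78
5²*w = 5²*78 = 25*78 = 1950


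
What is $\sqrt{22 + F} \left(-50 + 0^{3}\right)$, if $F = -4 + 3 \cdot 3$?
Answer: $- 150 \sqrt{3} \approx -259.81$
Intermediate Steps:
$F = 5$ ($F = -4 + 9 = 5$)
$\sqrt{22 + F} \left(-50 + 0^{3}\right) = \sqrt{22 + 5} \left(-50 + 0^{3}\right) = \sqrt{27} \left(-50 + 0\right) = 3 \sqrt{3} \left(-50\right) = - 150 \sqrt{3}$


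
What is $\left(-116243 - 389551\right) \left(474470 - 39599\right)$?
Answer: $-219955142574$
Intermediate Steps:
$\left(-116243 - 389551\right) \left(474470 - 39599\right) = \left(-505794\right) 434871 = -219955142574$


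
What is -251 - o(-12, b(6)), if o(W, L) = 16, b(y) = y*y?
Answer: -267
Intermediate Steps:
b(y) = y²
-251 - o(-12, b(6)) = -251 - 1*16 = -251 - 16 = -267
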